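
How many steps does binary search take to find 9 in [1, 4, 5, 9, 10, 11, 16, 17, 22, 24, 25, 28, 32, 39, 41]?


Search for 9:
[0,14] mid=7 arr[7]=17
[0,6] mid=3 arr[3]=9
Total: 2 comparisons


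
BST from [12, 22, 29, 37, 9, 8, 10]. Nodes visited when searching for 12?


BST root = 12
Search for 12: compare at each node
Path: [12]


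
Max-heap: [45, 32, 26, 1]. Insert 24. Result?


Append 24: [45, 32, 26, 1, 24]
Bubble up: no swaps needed
Result: [45, 32, 26, 1, 24]


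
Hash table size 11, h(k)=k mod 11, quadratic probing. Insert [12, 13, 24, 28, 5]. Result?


Insertions: 12->slot 1; 13->slot 2; 24->slot 3; 28->slot 6; 5->slot 5
Table: [None, 12, 13, 24, None, 5, 28, None, None, None, None]


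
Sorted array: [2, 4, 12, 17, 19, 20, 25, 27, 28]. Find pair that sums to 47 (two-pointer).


Two pointers: lo=0, hi=8
Found pair: (19, 28) summing to 47


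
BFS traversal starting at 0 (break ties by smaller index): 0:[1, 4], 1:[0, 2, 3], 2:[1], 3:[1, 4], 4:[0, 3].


BFS queue: start with [0]
Visit order: [0, 1, 4, 2, 3]


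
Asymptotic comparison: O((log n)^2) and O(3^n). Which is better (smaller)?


polylogarithmic grows slower than exponential (base 3)
O((log n)^2) is asymptotically smaller; O(3^n) grows faster


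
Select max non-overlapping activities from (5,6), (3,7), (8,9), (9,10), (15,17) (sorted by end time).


Greedy: pick earliest-ending, then skip overlaps.
Selected (4 activities): [(5, 6), (8, 9), (9, 10), (15, 17)]


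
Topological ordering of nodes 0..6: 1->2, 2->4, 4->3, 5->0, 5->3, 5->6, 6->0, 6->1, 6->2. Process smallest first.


Kahn's algorithm, process smallest node first
Order: [5, 6, 0, 1, 2, 4, 3]


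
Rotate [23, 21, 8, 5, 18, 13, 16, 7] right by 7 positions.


Right rotate by 7: [21, 8, 5, 18, 13, 16, 7, 23]


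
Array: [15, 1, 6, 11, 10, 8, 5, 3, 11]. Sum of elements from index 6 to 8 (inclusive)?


Prefix sums: [0, 15, 16, 22, 33, 43, 51, 56, 59, 70]
Sum[6..8] = prefix[9] - prefix[6] = 70 - 51 = 19


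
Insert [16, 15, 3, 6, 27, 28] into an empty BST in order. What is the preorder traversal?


Root = 16; build tree by BST insertion.
Preorder traversal: [16, 15, 3, 6, 27, 28]


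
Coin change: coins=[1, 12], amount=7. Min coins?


dp[0]=0; dp[i]=1+min(dp[i-c] for c in coins)
...dp[2]=2, dp[3]=3, dp[4]=4, dp[5]=5, dp[6]=6, dp[7]=7
Minimum coins for 7 = 7


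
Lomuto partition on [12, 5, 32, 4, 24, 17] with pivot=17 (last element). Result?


Elements <= 17 go left of pivot.
Result: [12, 5, 4, 17, 24, 32], pivot at index 3


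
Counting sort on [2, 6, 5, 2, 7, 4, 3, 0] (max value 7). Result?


Count array: [1, 0, 2, 1, 1, 1, 1, 1]
Reconstruct: [0, 2, 2, 3, 4, 5, 6, 7]


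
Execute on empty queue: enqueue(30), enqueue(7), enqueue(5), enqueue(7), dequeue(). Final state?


enqueue(30) -> [30]
enqueue(7) -> [30, 7]
enqueue(5) -> [30, 7, 5]
enqueue(7) -> [30, 7, 5, 7]
dequeue() returns 30 -> [7, 5, 7]
Final queue (front to back): [7, 5, 7]


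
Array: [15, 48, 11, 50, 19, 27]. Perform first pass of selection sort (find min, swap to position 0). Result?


After one pass: [11, 48, 15, 50, 19, 27]


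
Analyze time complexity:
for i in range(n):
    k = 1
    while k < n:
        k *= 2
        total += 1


Per nesting level: O(n) * O(log n) = O(n log n)
Complexity: O(n log n)


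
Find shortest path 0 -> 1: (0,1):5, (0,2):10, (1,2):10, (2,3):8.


Dijkstra from 0:
Distances: {0: 0, 1: 5, 2: 10, 3: 18}
Shortest distance to 1 = 5, path = [0, 1]


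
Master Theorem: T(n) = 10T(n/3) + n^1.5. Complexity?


a=10, b=3, c=1.5. log_3(10)=2.096 > c=1.5. Case 1: O(n^log_b(a)) = O(n^2.096)
Complexity: O(n^2.096)


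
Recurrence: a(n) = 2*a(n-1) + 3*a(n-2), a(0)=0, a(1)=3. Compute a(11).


Build bottom-up:
...a(9)=14763, a(10)=44286, a(11)=2*44286+3*14763=132861


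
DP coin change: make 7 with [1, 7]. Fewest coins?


dp[0]=0; dp[i]=1+min(dp[i-c] for c in coins)
...dp[2]=2, dp[3]=3, dp[4]=4, dp[5]=5, dp[6]=6, dp[7]=1
Minimum coins for 7 = 1


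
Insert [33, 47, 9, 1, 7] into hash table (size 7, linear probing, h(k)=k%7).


Insertions: 33->slot 5; 47->slot 6; 9->slot 2; 1->slot 1; 7->slot 0
Table: [7, 1, 9, None, None, 33, 47]


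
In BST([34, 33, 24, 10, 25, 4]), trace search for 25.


BST root = 34
Search for 25: compare at each node
Path: [34, 33, 24, 25]


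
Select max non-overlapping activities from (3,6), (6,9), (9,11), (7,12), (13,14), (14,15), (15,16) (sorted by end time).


Greedy: pick earliest-ending, then skip overlaps.
Selected (6 activities): [(3, 6), (6, 9), (9, 11), (13, 14), (14, 15), (15, 16)]


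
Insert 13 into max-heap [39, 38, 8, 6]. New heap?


Append 13: [39, 38, 8, 6, 13]
Bubble up: no swaps needed
Result: [39, 38, 8, 6, 13]


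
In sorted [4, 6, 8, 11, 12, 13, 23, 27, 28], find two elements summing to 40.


Two pointers: lo=0, hi=8
Found pair: (12, 28) summing to 40


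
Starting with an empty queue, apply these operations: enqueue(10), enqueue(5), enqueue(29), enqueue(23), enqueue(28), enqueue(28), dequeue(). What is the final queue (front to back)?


enqueue(10) -> [10]
enqueue(5) -> [10, 5]
enqueue(29) -> [10, 5, 29]
enqueue(23) -> [10, 5, 29, 23]
enqueue(28) -> [10, 5, 29, 23, 28]
enqueue(28) -> [10, 5, 29, 23, 28, 28]
dequeue() returns 10 -> [5, 29, 23, 28, 28]
Final queue (front to back): [5, 29, 23, 28, 28]


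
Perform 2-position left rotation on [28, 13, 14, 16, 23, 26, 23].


Left rotate by 2: [14, 16, 23, 26, 23, 28, 13]


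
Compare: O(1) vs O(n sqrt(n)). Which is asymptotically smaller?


constant grows slower than n^1.5
O(1) is asymptotically smaller; O(n sqrt(n)) grows faster


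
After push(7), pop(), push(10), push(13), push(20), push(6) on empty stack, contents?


push(7) -> [7]
pop() returns 7 -> []
push(10) -> [10]
push(13) -> [10, 13]
push(20) -> [10, 13, 20]
push(6) -> [10, 13, 20, 6]
Final stack (bottom to top): [10, 13, 20, 6]


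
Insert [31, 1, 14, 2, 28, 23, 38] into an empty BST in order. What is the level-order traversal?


Root = 31; build tree by BST insertion.
Level-Order traversal: [31, 1, 38, 14, 2, 28, 23]


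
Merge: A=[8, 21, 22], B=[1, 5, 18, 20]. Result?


Compare heads, take smaller each step.
Merged: [1, 5, 8, 18, 20, 21, 22]


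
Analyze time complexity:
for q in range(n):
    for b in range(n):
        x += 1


Per nesting level: O(n) * O(n) = O(n^2)
Complexity: O(n^2)


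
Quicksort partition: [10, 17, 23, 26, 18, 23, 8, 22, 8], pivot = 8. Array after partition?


Elements <= 8 go left of pivot.
Result: [8, 8, 23, 26, 18, 23, 10, 22, 17], pivot at index 1


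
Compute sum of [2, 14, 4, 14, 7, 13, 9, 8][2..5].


Prefix sums: [0, 2, 16, 20, 34, 41, 54, 63, 71]
Sum[2..5] = prefix[6] - prefix[2] = 54 - 16 = 38


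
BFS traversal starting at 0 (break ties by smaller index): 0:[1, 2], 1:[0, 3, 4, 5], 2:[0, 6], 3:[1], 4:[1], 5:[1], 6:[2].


BFS queue: start with [0]
Visit order: [0, 1, 2, 3, 4, 5, 6]


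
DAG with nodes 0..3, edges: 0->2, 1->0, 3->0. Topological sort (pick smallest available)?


Kahn's algorithm, process smallest node first
Order: [1, 3, 0, 2]


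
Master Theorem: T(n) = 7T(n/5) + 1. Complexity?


a=7, b=5, c=0. log_5(7)=1.209 > c=0. Case 1: O(n^log_b(a)) = O(n^1.209)
Complexity: O(n^1.209)


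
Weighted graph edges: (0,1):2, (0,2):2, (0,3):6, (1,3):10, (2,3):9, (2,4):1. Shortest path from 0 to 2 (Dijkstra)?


Dijkstra from 0:
Distances: {0: 0, 1: 2, 2: 2, 3: 6, 4: 3}
Shortest distance to 2 = 2, path = [0, 2]


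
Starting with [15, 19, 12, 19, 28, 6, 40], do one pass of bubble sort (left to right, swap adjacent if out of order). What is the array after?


After one pass: [15, 12, 19, 19, 6, 28, 40]


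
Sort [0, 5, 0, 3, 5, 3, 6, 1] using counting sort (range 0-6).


Count array: [2, 1, 0, 2, 0, 2, 1]
Reconstruct: [0, 0, 1, 3, 3, 5, 5, 6]


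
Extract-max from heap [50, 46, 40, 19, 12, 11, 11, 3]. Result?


Max = 50
Replace root with last, heapify down
Resulting heap: [46, 19, 40, 3, 12, 11, 11]


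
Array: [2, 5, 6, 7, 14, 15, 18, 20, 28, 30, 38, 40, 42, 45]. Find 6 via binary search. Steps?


Search for 6:
[0,13] mid=6 arr[6]=18
[0,5] mid=2 arr[2]=6
Total: 2 comparisons


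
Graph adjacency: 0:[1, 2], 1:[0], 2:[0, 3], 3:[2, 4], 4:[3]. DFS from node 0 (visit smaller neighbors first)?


DFS stack-based: start with [0]
Visit order: [0, 1, 2, 3, 4]


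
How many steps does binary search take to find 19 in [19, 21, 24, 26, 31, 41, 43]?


Search for 19:
[0,6] mid=3 arr[3]=26
[0,2] mid=1 arr[1]=21
[0,0] mid=0 arr[0]=19
Total: 3 comparisons


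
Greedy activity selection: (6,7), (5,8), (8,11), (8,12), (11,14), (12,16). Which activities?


Greedy: pick earliest-ending, then skip overlaps.
Selected (3 activities): [(6, 7), (8, 11), (11, 14)]


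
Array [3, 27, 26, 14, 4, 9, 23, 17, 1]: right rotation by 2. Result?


Right rotate by 2: [17, 1, 3, 27, 26, 14, 4, 9, 23]


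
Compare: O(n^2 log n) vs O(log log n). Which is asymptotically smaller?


double-logarithmic grows slower than n^2 log n
O(log log n) is asymptotically smaller; O(n^2 log n) grows faster


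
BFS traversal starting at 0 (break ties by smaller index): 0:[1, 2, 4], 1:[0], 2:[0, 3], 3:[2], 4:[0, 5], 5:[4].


BFS queue: start with [0]
Visit order: [0, 1, 2, 4, 3, 5]


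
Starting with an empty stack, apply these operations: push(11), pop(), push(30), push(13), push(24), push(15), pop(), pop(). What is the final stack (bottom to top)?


push(11) -> [11]
pop() returns 11 -> []
push(30) -> [30]
push(13) -> [30, 13]
push(24) -> [30, 13, 24]
push(15) -> [30, 13, 24, 15]
pop() returns 15 -> [30, 13, 24]
pop() returns 24 -> [30, 13]
Final stack (bottom to top): [30, 13]


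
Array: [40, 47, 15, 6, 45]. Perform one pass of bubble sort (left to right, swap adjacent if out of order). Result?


After one pass: [40, 15, 6, 45, 47]


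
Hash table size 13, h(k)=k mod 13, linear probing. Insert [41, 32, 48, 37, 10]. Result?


Insertions: 41->slot 2; 32->slot 6; 48->slot 9; 37->slot 11; 10->slot 10
Table: [None, None, 41, None, None, None, 32, None, None, 48, 10, 37, None]


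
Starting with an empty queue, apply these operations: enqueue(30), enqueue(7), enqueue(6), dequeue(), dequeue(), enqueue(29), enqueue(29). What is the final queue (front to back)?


enqueue(30) -> [30]
enqueue(7) -> [30, 7]
enqueue(6) -> [30, 7, 6]
dequeue() returns 30 -> [7, 6]
dequeue() returns 7 -> [6]
enqueue(29) -> [6, 29]
enqueue(29) -> [6, 29, 29]
Final queue (front to back): [6, 29, 29]


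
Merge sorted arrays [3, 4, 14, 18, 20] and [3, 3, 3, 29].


Compare heads, take smaller each step.
Merged: [3, 3, 3, 3, 4, 14, 18, 20, 29]


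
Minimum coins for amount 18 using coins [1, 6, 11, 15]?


dp[0]=0; dp[i]=1+min(dp[i-c] for c in coins)
...dp[13]=3, dp[14]=4, dp[15]=1, dp[16]=2, dp[17]=2, dp[18]=3
Minimum coins for 18 = 3


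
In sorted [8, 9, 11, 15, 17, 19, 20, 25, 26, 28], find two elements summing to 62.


Two pointers: lo=0, hi=9
No pair sums to 62


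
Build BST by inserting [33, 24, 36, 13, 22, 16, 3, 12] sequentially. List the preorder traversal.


Root = 33; build tree by BST insertion.
Preorder traversal: [33, 24, 13, 3, 12, 22, 16, 36]


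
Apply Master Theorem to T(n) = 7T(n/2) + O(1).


a=7, b=2, c=0. log_2(7)=2.807 > c=0. Case 1: O(n^log_b(a)) = O(n^2.807)
Complexity: O(n^2.807)


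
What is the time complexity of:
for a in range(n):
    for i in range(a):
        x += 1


Per nesting level: O(n) * O(n) [triangular over a] = O(n^2)
Complexity: O(n^2)


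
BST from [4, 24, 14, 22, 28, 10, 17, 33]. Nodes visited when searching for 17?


BST root = 4
Search for 17: compare at each node
Path: [4, 24, 14, 22, 17]


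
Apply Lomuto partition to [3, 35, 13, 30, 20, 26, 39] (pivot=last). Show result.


Elements <= 39 go left of pivot.
Result: [3, 35, 13, 30, 20, 26, 39], pivot at index 6


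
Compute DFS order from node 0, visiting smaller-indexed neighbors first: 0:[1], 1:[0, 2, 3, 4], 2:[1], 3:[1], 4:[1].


DFS stack-based: start with [0]
Visit order: [0, 1, 2, 3, 4]


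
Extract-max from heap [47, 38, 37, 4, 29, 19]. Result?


Max = 47
Replace root with last, heapify down
Resulting heap: [38, 29, 37, 4, 19]


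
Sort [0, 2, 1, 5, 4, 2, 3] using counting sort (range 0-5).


Count array: [1, 1, 2, 1, 1, 1]
Reconstruct: [0, 1, 2, 2, 3, 4, 5]


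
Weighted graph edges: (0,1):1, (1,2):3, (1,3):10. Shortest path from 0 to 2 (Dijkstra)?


Dijkstra from 0:
Distances: {0: 0, 1: 1, 2: 4, 3: 11}
Shortest distance to 2 = 4, path = [0, 1, 2]


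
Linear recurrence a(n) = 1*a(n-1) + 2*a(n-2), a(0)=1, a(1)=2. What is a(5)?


Build bottom-up:
...a(3)=8, a(4)=16, a(5)=1*16+2*8=32


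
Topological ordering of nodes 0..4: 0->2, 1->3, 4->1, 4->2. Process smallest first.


Kahn's algorithm, process smallest node first
Order: [0, 4, 1, 2, 3]


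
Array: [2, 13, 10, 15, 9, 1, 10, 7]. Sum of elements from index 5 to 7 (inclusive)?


Prefix sums: [0, 2, 15, 25, 40, 49, 50, 60, 67]
Sum[5..7] = prefix[8] - prefix[5] = 67 - 49 = 18


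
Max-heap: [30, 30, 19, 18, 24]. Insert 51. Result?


Append 51: [30, 30, 19, 18, 24, 51]
Bubble up: swap idx 5(51) with idx 2(19); swap idx 2(51) with idx 0(30)
Result: [51, 30, 30, 18, 24, 19]


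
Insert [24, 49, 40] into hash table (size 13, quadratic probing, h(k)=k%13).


Insertions: 24->slot 11; 49->slot 10; 40->slot 1
Table: [None, 40, None, None, None, None, None, None, None, None, 49, 24, None]


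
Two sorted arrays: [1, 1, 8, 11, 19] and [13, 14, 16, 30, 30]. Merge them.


Compare heads, take smaller each step.
Merged: [1, 1, 8, 11, 13, 14, 16, 19, 30, 30]


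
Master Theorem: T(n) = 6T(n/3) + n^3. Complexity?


a=6, b=3, c=3. log_3(6)=1.631 < c=3. Case 3: O(n^c) = O(n^3)
Complexity: O(n^3)


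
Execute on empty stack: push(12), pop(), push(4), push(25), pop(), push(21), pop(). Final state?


push(12) -> [12]
pop() returns 12 -> []
push(4) -> [4]
push(25) -> [4, 25]
pop() returns 25 -> [4]
push(21) -> [4, 21]
pop() returns 21 -> [4]
Final stack (bottom to top): [4]


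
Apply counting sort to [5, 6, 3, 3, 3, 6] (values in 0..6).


Count array: [0, 0, 0, 3, 0, 1, 2]
Reconstruct: [3, 3, 3, 5, 6, 6]


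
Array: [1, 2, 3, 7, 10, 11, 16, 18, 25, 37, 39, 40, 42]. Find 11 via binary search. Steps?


Search for 11:
[0,12] mid=6 arr[6]=16
[0,5] mid=2 arr[2]=3
[3,5] mid=4 arr[4]=10
[5,5] mid=5 arr[5]=11
Total: 4 comparisons


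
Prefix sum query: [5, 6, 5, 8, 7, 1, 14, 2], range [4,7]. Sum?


Prefix sums: [0, 5, 11, 16, 24, 31, 32, 46, 48]
Sum[4..7] = prefix[8] - prefix[4] = 48 - 24 = 24


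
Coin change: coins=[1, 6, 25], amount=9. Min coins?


dp[0]=0; dp[i]=1+min(dp[i-c] for c in coins)
...dp[4]=4, dp[5]=5, dp[6]=1, dp[7]=2, dp[8]=3, dp[9]=4
Minimum coins for 9 = 4


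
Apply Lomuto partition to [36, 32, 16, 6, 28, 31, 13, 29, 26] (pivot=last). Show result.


Elements <= 26 go left of pivot.
Result: [16, 6, 13, 26, 28, 31, 36, 29, 32], pivot at index 3


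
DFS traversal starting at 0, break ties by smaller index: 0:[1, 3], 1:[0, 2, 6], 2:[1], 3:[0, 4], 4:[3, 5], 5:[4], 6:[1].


DFS stack-based: start with [0]
Visit order: [0, 1, 2, 6, 3, 4, 5]


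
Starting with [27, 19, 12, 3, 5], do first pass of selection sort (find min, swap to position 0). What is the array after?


After one pass: [3, 19, 12, 27, 5]


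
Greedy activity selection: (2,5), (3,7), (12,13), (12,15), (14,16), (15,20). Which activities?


Greedy: pick earliest-ending, then skip overlaps.
Selected (3 activities): [(2, 5), (12, 13), (14, 16)]


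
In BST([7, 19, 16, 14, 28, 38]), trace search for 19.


BST root = 7
Search for 19: compare at each node
Path: [7, 19]


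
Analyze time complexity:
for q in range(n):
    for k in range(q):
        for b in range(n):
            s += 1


Per nesting level: O(n) * O(n) [triangular over q] * O(n) = O(n^3)
Complexity: O(n^3)


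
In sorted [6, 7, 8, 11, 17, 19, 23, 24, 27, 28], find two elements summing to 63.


Two pointers: lo=0, hi=9
No pair sums to 63


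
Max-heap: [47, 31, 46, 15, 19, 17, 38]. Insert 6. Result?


Append 6: [47, 31, 46, 15, 19, 17, 38, 6]
Bubble up: no swaps needed
Result: [47, 31, 46, 15, 19, 17, 38, 6]


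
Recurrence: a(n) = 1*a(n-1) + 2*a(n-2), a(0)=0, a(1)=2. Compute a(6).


Build bottom-up:
...a(4)=10, a(5)=22, a(6)=1*22+2*10=42


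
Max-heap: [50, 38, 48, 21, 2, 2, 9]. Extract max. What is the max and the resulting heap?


Max = 50
Replace root with last, heapify down
Resulting heap: [48, 38, 9, 21, 2, 2]


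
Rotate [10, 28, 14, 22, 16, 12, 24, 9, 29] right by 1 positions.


Right rotate by 1: [29, 10, 28, 14, 22, 16, 12, 24, 9]


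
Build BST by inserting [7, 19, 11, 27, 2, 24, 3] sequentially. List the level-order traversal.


Root = 7; build tree by BST insertion.
Level-Order traversal: [7, 2, 19, 3, 11, 27, 24]


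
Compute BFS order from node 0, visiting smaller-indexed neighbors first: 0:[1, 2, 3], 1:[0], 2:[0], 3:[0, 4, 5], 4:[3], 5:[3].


BFS queue: start with [0]
Visit order: [0, 1, 2, 3, 4, 5]


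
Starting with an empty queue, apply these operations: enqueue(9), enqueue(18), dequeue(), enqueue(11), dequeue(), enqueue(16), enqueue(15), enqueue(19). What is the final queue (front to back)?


enqueue(9) -> [9]
enqueue(18) -> [9, 18]
dequeue() returns 9 -> [18]
enqueue(11) -> [18, 11]
dequeue() returns 18 -> [11]
enqueue(16) -> [11, 16]
enqueue(15) -> [11, 16, 15]
enqueue(19) -> [11, 16, 15, 19]
Final queue (front to back): [11, 16, 15, 19]


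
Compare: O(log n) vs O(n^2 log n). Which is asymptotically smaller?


logarithmic grows slower than n^2 log n
O(log n) is asymptotically smaller; O(n^2 log n) grows faster


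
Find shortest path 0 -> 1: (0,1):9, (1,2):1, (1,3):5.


Dijkstra from 0:
Distances: {0: 0, 1: 9, 2: 10, 3: 14}
Shortest distance to 1 = 9, path = [0, 1]


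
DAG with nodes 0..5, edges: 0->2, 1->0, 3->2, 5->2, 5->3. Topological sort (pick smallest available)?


Kahn's algorithm, process smallest node first
Order: [1, 0, 4, 5, 3, 2]


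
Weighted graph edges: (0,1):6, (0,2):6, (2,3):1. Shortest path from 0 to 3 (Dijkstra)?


Dijkstra from 0:
Distances: {0: 0, 1: 6, 2: 6, 3: 7}
Shortest distance to 3 = 7, path = [0, 2, 3]


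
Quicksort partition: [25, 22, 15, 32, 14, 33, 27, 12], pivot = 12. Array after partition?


Elements <= 12 go left of pivot.
Result: [12, 22, 15, 32, 14, 33, 27, 25], pivot at index 0


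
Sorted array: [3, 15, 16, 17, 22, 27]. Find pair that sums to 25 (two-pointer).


Two pointers: lo=0, hi=5
Found pair: (3, 22) summing to 25


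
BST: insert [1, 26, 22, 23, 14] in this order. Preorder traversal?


Root = 1; build tree by BST insertion.
Preorder traversal: [1, 26, 22, 14, 23]


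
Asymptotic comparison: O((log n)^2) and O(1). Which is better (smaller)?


constant grows slower than polylogarithmic
O(1) is asymptotically smaller; O((log n)^2) grows faster


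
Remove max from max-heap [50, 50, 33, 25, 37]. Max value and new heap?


Max = 50
Replace root with last, heapify down
Resulting heap: [50, 37, 33, 25]


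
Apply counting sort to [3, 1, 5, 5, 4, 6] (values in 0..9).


Count array: [0, 1, 0, 1, 1, 2, 1, 0, 0, 0]
Reconstruct: [1, 3, 4, 5, 5, 6]


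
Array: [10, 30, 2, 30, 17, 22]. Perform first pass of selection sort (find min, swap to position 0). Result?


After one pass: [2, 30, 10, 30, 17, 22]


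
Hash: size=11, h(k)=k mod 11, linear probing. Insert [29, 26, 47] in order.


Insertions: 29->slot 7; 26->slot 4; 47->slot 3
Table: [None, None, None, 47, 26, None, None, 29, None, None, None]


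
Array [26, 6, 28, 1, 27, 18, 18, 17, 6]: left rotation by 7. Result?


Left rotate by 7: [17, 6, 26, 6, 28, 1, 27, 18, 18]


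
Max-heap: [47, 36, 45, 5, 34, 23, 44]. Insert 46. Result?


Append 46: [47, 36, 45, 5, 34, 23, 44, 46]
Bubble up: swap idx 7(46) with idx 3(5); swap idx 3(46) with idx 1(36)
Result: [47, 46, 45, 36, 34, 23, 44, 5]


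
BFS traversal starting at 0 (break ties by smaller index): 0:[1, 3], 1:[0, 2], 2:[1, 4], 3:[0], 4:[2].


BFS queue: start with [0]
Visit order: [0, 1, 3, 2, 4]


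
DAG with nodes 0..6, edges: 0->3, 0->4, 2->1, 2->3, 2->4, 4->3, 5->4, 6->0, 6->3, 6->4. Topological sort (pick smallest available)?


Kahn's algorithm, process smallest node first
Order: [2, 1, 5, 6, 0, 4, 3]


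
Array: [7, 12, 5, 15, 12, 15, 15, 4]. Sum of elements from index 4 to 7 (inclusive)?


Prefix sums: [0, 7, 19, 24, 39, 51, 66, 81, 85]
Sum[4..7] = prefix[8] - prefix[4] = 85 - 39 = 46


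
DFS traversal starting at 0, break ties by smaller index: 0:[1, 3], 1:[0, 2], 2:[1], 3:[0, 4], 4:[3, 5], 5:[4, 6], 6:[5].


DFS stack-based: start with [0]
Visit order: [0, 1, 2, 3, 4, 5, 6]


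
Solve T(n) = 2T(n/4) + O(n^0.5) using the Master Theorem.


a=2, b=4, c=0.5. log_4(2)=0.5 = c=0.5. Case 2: O(n^c log n) = O(sqrt(n) log n)
Complexity: O(sqrt(n) log n)


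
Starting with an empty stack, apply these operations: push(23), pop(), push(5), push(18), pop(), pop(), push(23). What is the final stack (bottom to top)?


push(23) -> [23]
pop() returns 23 -> []
push(5) -> [5]
push(18) -> [5, 18]
pop() returns 18 -> [5]
pop() returns 5 -> []
push(23) -> [23]
Final stack (bottom to top): [23]


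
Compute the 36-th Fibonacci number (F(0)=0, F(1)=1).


F(n)=F(n-1)+F(n-2)
...F(34)=5702887, F(35)=9227465, F(36)=14930352


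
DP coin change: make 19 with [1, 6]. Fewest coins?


dp[0]=0; dp[i]=1+min(dp[i-c] for c in coins)
...dp[14]=4, dp[15]=5, dp[16]=6, dp[17]=7, dp[18]=3, dp[19]=4
Minimum coins for 19 = 4


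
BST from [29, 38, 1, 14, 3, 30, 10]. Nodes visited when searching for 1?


BST root = 29
Search for 1: compare at each node
Path: [29, 1]


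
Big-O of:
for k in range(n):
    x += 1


Per nesting level: O(n) = O(n)
Complexity: O(n)


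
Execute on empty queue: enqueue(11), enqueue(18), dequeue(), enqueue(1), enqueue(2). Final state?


enqueue(11) -> [11]
enqueue(18) -> [11, 18]
dequeue() returns 11 -> [18]
enqueue(1) -> [18, 1]
enqueue(2) -> [18, 1, 2]
Final queue (front to back): [18, 1, 2]


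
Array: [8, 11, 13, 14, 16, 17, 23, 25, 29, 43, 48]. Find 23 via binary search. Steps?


Search for 23:
[0,10] mid=5 arr[5]=17
[6,10] mid=8 arr[8]=29
[6,7] mid=6 arr[6]=23
Total: 3 comparisons


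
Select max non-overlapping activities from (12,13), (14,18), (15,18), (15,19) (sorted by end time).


Greedy: pick earliest-ending, then skip overlaps.
Selected (2 activities): [(12, 13), (14, 18)]


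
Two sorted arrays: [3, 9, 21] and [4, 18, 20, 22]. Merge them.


Compare heads, take smaller each step.
Merged: [3, 4, 9, 18, 20, 21, 22]


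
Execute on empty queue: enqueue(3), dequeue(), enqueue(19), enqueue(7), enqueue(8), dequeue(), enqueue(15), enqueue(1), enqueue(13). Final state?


enqueue(3) -> [3]
dequeue() returns 3 -> []
enqueue(19) -> [19]
enqueue(7) -> [19, 7]
enqueue(8) -> [19, 7, 8]
dequeue() returns 19 -> [7, 8]
enqueue(15) -> [7, 8, 15]
enqueue(1) -> [7, 8, 15, 1]
enqueue(13) -> [7, 8, 15, 1, 13]
Final queue (front to back): [7, 8, 15, 1, 13]


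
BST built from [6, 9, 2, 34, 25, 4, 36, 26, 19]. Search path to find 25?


BST root = 6
Search for 25: compare at each node
Path: [6, 9, 34, 25]


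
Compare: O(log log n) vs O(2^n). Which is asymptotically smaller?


double-logarithmic grows slower than exponential
O(log log n) is asymptotically smaller; O(2^n) grows faster


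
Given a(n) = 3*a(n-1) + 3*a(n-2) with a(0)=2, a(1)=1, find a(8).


Build bottom-up:
...a(6)=1674, a(7)=6345, a(8)=3*6345+3*1674=24057


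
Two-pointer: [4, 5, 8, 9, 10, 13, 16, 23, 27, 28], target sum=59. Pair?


Two pointers: lo=0, hi=9
No pair sums to 59


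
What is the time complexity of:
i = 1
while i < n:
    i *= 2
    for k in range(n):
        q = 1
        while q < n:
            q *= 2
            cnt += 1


Per nesting level: O(log n) * O(n) * O(log n) = O(n (log n)^2)
Complexity: O(n (log n)^2)


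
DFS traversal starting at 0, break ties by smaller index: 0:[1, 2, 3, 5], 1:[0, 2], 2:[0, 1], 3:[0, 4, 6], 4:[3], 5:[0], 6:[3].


DFS stack-based: start with [0]
Visit order: [0, 1, 2, 3, 4, 6, 5]


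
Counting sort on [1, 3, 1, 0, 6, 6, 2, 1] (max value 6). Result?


Count array: [1, 3, 1, 1, 0, 0, 2]
Reconstruct: [0, 1, 1, 1, 2, 3, 6, 6]


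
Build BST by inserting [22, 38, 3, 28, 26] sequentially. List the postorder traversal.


Root = 22; build tree by BST insertion.
Postorder traversal: [3, 26, 28, 38, 22]


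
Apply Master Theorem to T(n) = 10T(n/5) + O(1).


a=10, b=5, c=0. log_5(10)=1.431 > c=0. Case 1: O(n^log_b(a)) = O(n^1.431)
Complexity: O(n^1.431)


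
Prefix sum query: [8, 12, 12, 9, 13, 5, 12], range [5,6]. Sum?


Prefix sums: [0, 8, 20, 32, 41, 54, 59, 71]
Sum[5..6] = prefix[7] - prefix[5] = 71 - 54 = 17


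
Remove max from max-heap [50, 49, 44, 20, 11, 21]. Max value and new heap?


Max = 50
Replace root with last, heapify down
Resulting heap: [49, 21, 44, 20, 11]


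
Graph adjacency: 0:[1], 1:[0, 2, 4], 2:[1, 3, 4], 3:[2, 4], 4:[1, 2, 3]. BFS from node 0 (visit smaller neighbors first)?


BFS queue: start with [0]
Visit order: [0, 1, 2, 4, 3]


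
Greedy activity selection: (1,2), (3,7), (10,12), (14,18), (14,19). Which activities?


Greedy: pick earliest-ending, then skip overlaps.
Selected (4 activities): [(1, 2), (3, 7), (10, 12), (14, 18)]


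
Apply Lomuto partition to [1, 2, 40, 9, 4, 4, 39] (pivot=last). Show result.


Elements <= 39 go left of pivot.
Result: [1, 2, 9, 4, 4, 39, 40], pivot at index 5


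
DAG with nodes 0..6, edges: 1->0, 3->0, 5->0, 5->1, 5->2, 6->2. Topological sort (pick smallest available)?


Kahn's algorithm, process smallest node first
Order: [3, 4, 5, 1, 0, 6, 2]


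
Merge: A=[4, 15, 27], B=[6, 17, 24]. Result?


Compare heads, take smaller each step.
Merged: [4, 6, 15, 17, 24, 27]


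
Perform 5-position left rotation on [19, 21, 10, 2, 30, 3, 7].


Left rotate by 5: [3, 7, 19, 21, 10, 2, 30]


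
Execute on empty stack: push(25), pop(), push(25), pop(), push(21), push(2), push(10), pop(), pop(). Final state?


push(25) -> [25]
pop() returns 25 -> []
push(25) -> [25]
pop() returns 25 -> []
push(21) -> [21]
push(2) -> [21, 2]
push(10) -> [21, 2, 10]
pop() returns 10 -> [21, 2]
pop() returns 2 -> [21]
Final stack (bottom to top): [21]


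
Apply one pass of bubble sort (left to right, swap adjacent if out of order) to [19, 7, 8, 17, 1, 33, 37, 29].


After one pass: [7, 8, 17, 1, 19, 33, 29, 37]


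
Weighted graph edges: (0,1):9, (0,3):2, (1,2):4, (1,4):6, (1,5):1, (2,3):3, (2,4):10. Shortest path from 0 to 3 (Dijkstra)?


Dijkstra from 0:
Distances: {0: 0, 1: 9, 2: 5, 3: 2, 4: 15, 5: 10}
Shortest distance to 3 = 2, path = [0, 3]


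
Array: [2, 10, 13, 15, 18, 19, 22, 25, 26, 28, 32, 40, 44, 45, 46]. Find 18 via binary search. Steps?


Search for 18:
[0,14] mid=7 arr[7]=25
[0,6] mid=3 arr[3]=15
[4,6] mid=5 arr[5]=19
[4,4] mid=4 arr[4]=18
Total: 4 comparisons


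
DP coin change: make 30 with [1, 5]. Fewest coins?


dp[0]=0; dp[i]=1+min(dp[i-c] for c in coins)
...dp[25]=5, dp[26]=6, dp[27]=7, dp[28]=8, dp[29]=9, dp[30]=6
Minimum coins for 30 = 6


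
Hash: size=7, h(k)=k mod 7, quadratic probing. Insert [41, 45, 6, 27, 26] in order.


Insertions: 41->slot 6; 45->slot 3; 6->slot 0; 27->slot 1; 26->slot 5
Table: [6, 27, None, 45, None, 26, 41]


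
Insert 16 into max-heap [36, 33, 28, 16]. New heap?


Append 16: [36, 33, 28, 16, 16]
Bubble up: no swaps needed
Result: [36, 33, 28, 16, 16]


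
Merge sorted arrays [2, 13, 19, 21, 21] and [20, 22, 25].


Compare heads, take smaller each step.
Merged: [2, 13, 19, 20, 21, 21, 22, 25]


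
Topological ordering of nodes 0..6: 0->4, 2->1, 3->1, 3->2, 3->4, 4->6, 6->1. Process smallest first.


Kahn's algorithm, process smallest node first
Order: [0, 3, 2, 4, 5, 6, 1]


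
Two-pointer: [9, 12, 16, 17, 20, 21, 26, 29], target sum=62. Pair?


Two pointers: lo=0, hi=7
No pair sums to 62


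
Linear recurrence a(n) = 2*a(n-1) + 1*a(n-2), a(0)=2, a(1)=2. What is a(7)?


Build bottom-up:
...a(5)=82, a(6)=198, a(7)=2*198+1*82=478


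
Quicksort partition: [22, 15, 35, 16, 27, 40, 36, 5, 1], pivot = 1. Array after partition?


Elements <= 1 go left of pivot.
Result: [1, 15, 35, 16, 27, 40, 36, 5, 22], pivot at index 0


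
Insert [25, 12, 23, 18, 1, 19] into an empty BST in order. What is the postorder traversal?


Root = 25; build tree by BST insertion.
Postorder traversal: [1, 19, 18, 23, 12, 25]


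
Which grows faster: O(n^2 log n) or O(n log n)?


linearithmic grows slower than n^2 log n
O(n log n) is asymptotically smaller; O(n^2 log n) grows faster


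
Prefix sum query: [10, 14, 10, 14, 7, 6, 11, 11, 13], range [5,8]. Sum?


Prefix sums: [0, 10, 24, 34, 48, 55, 61, 72, 83, 96]
Sum[5..8] = prefix[9] - prefix[5] = 96 - 55 = 41


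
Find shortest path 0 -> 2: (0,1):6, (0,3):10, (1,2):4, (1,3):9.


Dijkstra from 0:
Distances: {0: 0, 1: 6, 2: 10, 3: 10}
Shortest distance to 2 = 10, path = [0, 1, 2]


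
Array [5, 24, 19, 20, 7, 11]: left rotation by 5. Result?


Left rotate by 5: [11, 5, 24, 19, 20, 7]


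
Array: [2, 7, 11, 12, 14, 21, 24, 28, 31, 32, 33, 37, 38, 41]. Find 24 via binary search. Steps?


Search for 24:
[0,13] mid=6 arr[6]=24
Total: 1 comparisons


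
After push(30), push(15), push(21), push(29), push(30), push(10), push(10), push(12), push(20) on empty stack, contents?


push(30) -> [30]
push(15) -> [30, 15]
push(21) -> [30, 15, 21]
push(29) -> [30, 15, 21, 29]
push(30) -> [30, 15, 21, 29, 30]
push(10) -> [30, 15, 21, 29, 30, 10]
push(10) -> [30, 15, 21, 29, 30, 10, 10]
push(12) -> [30, 15, 21, 29, 30, 10, 10, 12]
push(20) -> [30, 15, 21, 29, 30, 10, 10, 12, 20]
Final stack (bottom to top): [30, 15, 21, 29, 30, 10, 10, 12, 20]


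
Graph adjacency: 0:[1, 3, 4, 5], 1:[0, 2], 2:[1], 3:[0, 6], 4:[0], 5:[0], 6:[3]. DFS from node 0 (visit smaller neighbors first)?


DFS stack-based: start with [0]
Visit order: [0, 1, 2, 3, 6, 4, 5]


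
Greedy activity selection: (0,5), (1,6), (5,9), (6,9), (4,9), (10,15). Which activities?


Greedy: pick earliest-ending, then skip overlaps.
Selected (3 activities): [(0, 5), (5, 9), (10, 15)]


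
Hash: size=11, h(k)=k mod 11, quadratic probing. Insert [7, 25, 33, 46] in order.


Insertions: 7->slot 7; 25->slot 3; 33->slot 0; 46->slot 2
Table: [33, None, 46, 25, None, None, None, 7, None, None, None]


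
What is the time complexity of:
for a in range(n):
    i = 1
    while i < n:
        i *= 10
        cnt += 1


Per nesting level: O(n) * O(log n) = O(n log n)
Complexity: O(n log n)


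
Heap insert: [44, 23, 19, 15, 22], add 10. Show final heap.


Append 10: [44, 23, 19, 15, 22, 10]
Bubble up: no swaps needed
Result: [44, 23, 19, 15, 22, 10]


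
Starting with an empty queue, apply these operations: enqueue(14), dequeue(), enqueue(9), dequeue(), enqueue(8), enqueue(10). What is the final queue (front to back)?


enqueue(14) -> [14]
dequeue() returns 14 -> []
enqueue(9) -> [9]
dequeue() returns 9 -> []
enqueue(8) -> [8]
enqueue(10) -> [8, 10]
Final queue (front to back): [8, 10]


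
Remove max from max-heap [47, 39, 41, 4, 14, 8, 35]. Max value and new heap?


Max = 47
Replace root with last, heapify down
Resulting heap: [41, 39, 35, 4, 14, 8]


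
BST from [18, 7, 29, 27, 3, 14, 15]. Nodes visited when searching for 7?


BST root = 18
Search for 7: compare at each node
Path: [18, 7]


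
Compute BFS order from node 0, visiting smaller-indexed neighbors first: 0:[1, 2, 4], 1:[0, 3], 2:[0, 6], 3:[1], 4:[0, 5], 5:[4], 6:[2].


BFS queue: start with [0]
Visit order: [0, 1, 2, 4, 3, 6, 5]


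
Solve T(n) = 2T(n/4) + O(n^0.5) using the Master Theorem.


a=2, b=4, c=0.5. log_4(2)=0.5 = c=0.5. Case 2: O(n^c log n) = O(sqrt(n) log n)
Complexity: O(sqrt(n) log n)


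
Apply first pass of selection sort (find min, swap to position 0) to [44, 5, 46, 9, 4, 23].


After one pass: [4, 5, 46, 9, 44, 23]


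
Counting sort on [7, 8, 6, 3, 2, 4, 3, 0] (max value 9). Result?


Count array: [1, 0, 1, 2, 1, 0, 1, 1, 1, 0]
Reconstruct: [0, 2, 3, 3, 4, 6, 7, 8]


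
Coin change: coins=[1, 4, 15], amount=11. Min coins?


dp[0]=0; dp[i]=1+min(dp[i-c] for c in coins)
...dp[6]=3, dp[7]=4, dp[8]=2, dp[9]=3, dp[10]=4, dp[11]=5
Minimum coins for 11 = 5


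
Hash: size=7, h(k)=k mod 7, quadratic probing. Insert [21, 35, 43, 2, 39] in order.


Insertions: 21->slot 0; 35->slot 1; 43->slot 2; 2->slot 3; 39->slot 4
Table: [21, 35, 43, 2, 39, None, None]


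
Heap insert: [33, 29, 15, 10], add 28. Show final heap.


Append 28: [33, 29, 15, 10, 28]
Bubble up: no swaps needed
Result: [33, 29, 15, 10, 28]


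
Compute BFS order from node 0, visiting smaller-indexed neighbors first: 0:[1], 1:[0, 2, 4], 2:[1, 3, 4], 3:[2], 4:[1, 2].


BFS queue: start with [0]
Visit order: [0, 1, 2, 4, 3]


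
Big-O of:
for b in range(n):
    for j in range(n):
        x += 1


Per nesting level: O(n) * O(n) = O(n^2)
Complexity: O(n^2)


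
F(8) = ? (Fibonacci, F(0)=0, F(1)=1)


F(n)=F(n-1)+F(n-2)
...F(6)=8, F(7)=13, F(8)=21


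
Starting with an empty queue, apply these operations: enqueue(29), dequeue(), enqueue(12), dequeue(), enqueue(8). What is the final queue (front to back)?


enqueue(29) -> [29]
dequeue() returns 29 -> []
enqueue(12) -> [12]
dequeue() returns 12 -> []
enqueue(8) -> [8]
Final queue (front to back): [8]


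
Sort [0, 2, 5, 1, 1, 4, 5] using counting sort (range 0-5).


Count array: [1, 2, 1, 0, 1, 2]
Reconstruct: [0, 1, 1, 2, 4, 5, 5]


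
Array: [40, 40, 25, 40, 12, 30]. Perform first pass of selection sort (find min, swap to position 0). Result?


After one pass: [12, 40, 25, 40, 40, 30]


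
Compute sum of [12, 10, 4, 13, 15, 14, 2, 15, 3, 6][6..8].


Prefix sums: [0, 12, 22, 26, 39, 54, 68, 70, 85, 88, 94]
Sum[6..8] = prefix[9] - prefix[6] = 88 - 68 = 20


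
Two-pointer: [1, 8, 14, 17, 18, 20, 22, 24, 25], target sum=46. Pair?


Two pointers: lo=0, hi=8
Found pair: (22, 24) summing to 46


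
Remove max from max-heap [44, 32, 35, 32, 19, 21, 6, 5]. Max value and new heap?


Max = 44
Replace root with last, heapify down
Resulting heap: [35, 32, 21, 32, 19, 5, 6]


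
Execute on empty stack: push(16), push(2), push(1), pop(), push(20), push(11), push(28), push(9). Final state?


push(16) -> [16]
push(2) -> [16, 2]
push(1) -> [16, 2, 1]
pop() returns 1 -> [16, 2]
push(20) -> [16, 2, 20]
push(11) -> [16, 2, 20, 11]
push(28) -> [16, 2, 20, 11, 28]
push(9) -> [16, 2, 20, 11, 28, 9]
Final stack (bottom to top): [16, 2, 20, 11, 28, 9]


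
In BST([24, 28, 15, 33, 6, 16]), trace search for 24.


BST root = 24
Search for 24: compare at each node
Path: [24]


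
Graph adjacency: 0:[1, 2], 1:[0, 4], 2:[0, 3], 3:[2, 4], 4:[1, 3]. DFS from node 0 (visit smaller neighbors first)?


DFS stack-based: start with [0]
Visit order: [0, 1, 4, 3, 2]


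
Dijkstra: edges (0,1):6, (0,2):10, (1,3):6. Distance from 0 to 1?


Dijkstra from 0:
Distances: {0: 0, 1: 6, 2: 10, 3: 12}
Shortest distance to 1 = 6, path = [0, 1]


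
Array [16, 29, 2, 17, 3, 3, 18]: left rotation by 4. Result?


Left rotate by 4: [3, 3, 18, 16, 29, 2, 17]


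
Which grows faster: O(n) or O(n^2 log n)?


linear grows slower than n^2 log n
O(n) is asymptotically smaller; O(n^2 log n) grows faster


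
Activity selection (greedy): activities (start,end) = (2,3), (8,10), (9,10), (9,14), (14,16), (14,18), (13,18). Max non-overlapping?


Greedy: pick earliest-ending, then skip overlaps.
Selected (3 activities): [(2, 3), (8, 10), (14, 16)]


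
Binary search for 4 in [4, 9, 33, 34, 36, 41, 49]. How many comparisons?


Search for 4:
[0,6] mid=3 arr[3]=34
[0,2] mid=1 arr[1]=9
[0,0] mid=0 arr[0]=4
Total: 3 comparisons


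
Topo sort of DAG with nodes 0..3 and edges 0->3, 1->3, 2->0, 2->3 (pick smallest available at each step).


Kahn's algorithm, process smallest node first
Order: [1, 2, 0, 3]


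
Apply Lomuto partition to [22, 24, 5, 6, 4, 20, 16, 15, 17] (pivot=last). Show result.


Elements <= 17 go left of pivot.
Result: [5, 6, 4, 16, 15, 17, 24, 22, 20], pivot at index 5


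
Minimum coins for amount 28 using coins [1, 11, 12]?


dp[0]=0; dp[i]=1+min(dp[i-c] for c in coins)
...dp[23]=2, dp[24]=2, dp[25]=3, dp[26]=4, dp[27]=5, dp[28]=6
Minimum coins for 28 = 6


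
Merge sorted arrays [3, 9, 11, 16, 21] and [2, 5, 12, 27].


Compare heads, take smaller each step.
Merged: [2, 3, 5, 9, 11, 12, 16, 21, 27]


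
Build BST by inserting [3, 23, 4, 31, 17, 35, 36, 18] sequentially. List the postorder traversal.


Root = 3; build tree by BST insertion.
Postorder traversal: [18, 17, 4, 36, 35, 31, 23, 3]


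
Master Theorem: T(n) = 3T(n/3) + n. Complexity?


a=3, b=3, c=1. log_3(3)=1 = c=1. Case 2: O(n^c log n) = O(n log n)
Complexity: O(n log n)


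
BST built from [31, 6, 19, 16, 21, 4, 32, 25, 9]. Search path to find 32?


BST root = 31
Search for 32: compare at each node
Path: [31, 32]


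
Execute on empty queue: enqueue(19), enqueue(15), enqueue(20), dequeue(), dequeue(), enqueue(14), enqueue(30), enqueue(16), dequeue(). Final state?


enqueue(19) -> [19]
enqueue(15) -> [19, 15]
enqueue(20) -> [19, 15, 20]
dequeue() returns 19 -> [15, 20]
dequeue() returns 15 -> [20]
enqueue(14) -> [20, 14]
enqueue(30) -> [20, 14, 30]
enqueue(16) -> [20, 14, 30, 16]
dequeue() returns 20 -> [14, 30, 16]
Final queue (front to back): [14, 30, 16]


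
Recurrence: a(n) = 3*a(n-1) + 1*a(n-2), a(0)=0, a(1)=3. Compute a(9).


Build bottom-up:
...a(7)=3567, a(8)=11781, a(9)=3*11781+1*3567=38910


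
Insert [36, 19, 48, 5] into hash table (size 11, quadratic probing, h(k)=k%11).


Insertions: 36->slot 3; 19->slot 8; 48->slot 4; 5->slot 5
Table: [None, None, None, 36, 48, 5, None, None, 19, None, None]


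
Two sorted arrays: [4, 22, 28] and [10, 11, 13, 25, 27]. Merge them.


Compare heads, take smaller each step.
Merged: [4, 10, 11, 13, 22, 25, 27, 28]


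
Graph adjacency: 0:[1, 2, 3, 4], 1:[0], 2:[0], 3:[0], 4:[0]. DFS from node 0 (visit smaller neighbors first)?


DFS stack-based: start with [0]
Visit order: [0, 1, 2, 3, 4]


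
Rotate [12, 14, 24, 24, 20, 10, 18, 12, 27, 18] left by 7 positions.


Left rotate by 7: [12, 27, 18, 12, 14, 24, 24, 20, 10, 18]


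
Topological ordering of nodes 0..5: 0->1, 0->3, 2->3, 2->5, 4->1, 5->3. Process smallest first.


Kahn's algorithm, process smallest node first
Order: [0, 2, 4, 1, 5, 3]


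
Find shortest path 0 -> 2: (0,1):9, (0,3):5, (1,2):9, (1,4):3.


Dijkstra from 0:
Distances: {0: 0, 1: 9, 2: 18, 3: 5, 4: 12}
Shortest distance to 2 = 18, path = [0, 1, 2]


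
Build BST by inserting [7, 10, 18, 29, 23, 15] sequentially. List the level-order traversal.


Root = 7; build tree by BST insertion.
Level-Order traversal: [7, 10, 18, 15, 29, 23]


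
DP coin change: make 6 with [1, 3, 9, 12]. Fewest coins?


dp[0]=0; dp[i]=1+min(dp[i-c] for c in coins)
...dp[1]=1, dp[2]=2, dp[3]=1, dp[4]=2, dp[5]=3, dp[6]=2
Minimum coins for 6 = 2


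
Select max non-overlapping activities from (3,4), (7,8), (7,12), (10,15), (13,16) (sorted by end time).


Greedy: pick earliest-ending, then skip overlaps.
Selected (3 activities): [(3, 4), (7, 8), (10, 15)]
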